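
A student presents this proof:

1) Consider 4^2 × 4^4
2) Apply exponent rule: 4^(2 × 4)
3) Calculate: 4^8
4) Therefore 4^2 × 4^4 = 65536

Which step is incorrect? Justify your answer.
Step 2: Apply exponent rule: 4^(2 × 4)

Step 2 incorrectly states that a^b × a^c = a^(b×c). The correct rule is a^b × a^c = a^(b+c). The actual value is 4^2 × 4^4 = 4^6 = 4096, not 4^8 = 65536.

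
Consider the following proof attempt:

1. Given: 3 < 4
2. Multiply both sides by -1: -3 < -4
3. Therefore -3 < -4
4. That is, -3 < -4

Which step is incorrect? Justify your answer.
Step 2: Multiply both sides by -1: -3 < -4

Step 2 multiplies both sides by -1 but fails to reverse the inequality sign. When multiplying (or dividing) an inequality by a negative number, the direction must be reversed. Since 3 < 4, we should get -3 > -4, i.e., -3 > -4.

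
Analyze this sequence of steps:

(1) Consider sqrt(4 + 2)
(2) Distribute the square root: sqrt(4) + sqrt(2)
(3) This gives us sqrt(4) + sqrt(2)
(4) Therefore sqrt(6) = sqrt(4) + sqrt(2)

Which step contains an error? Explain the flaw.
Step 2: Distribute the square root: sqrt(4) + sqrt(2)

Step 2 incorrectly 'distributes' the square root over addition. The square root function does not distribute: sqrt(a + b) ≠ sqrt(a) + sqrt(b). In fact, sqrt(4 + 2) = sqrt(6) ≈ 2.4495, while sqrt(4) + sqrt(2) ≈ 3.4142.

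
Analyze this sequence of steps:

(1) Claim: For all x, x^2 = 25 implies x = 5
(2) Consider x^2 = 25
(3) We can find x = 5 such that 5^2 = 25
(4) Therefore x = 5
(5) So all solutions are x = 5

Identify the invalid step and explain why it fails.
Step 4: Therefore x = 5

Step 4 incorrectly concludes that x = 5 is the only solution. The proof shows that x = 5 is A solution (existence), but does not show it is the ONLY solution (uniqueness). In fact, x = -5 is also a solution since (-5)^2 = 25. Finding one solution doesn't prove there are no others.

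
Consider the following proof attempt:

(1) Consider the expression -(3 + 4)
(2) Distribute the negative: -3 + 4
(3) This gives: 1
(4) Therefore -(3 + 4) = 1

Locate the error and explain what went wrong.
Step 2: Distribute the negative: -3 + 4

Step 2 incorrectly distributes the negative sign. The correct distribution is -(3 + 4) = -3 - 4 = -7. The negative must be applied to both terms, not just the first. The error treats -(3 + 4) as -3 + 4, which equals 1 instead of -7.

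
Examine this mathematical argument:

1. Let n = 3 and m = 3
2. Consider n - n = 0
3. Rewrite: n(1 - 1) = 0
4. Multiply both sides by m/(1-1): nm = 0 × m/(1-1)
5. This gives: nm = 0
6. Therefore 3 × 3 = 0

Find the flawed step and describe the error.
Step 4: Multiply both sides by m/(1-1): nm = 0 × m/(1-1)

Step 4 multiplies both sides by m/(1-1). However, 1-1 = 0, so this is multiplication by m/0, which is undefined. We cannot multiply by an undefined expression.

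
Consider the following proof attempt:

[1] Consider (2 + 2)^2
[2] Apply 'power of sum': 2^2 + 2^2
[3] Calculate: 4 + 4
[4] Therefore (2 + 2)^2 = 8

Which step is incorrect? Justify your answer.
Step 2: Apply 'power of sum': 2^2 + 2^2

Step 2 incorrectly applies a non-existent rule '(a+b)^n = a^n + b^n'. This is false in general. The correct expansion uses the binomial theorem. The actual value is (2 + 2)^2 = 4^2 = 16, not 8.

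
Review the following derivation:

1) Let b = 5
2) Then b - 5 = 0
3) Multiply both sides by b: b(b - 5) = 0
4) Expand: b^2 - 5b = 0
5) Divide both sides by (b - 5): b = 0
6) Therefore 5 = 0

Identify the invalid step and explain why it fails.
Step 5: Divide both sides by (b - 5): b = 0

Step 5 divides both sides by (b - 5). However, since b = 5, we have (b - 5) = 0. Division by zero is undefined, making this step invalid.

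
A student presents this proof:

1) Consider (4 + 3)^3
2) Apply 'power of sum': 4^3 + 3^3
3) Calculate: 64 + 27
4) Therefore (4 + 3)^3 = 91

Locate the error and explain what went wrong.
Step 2: Apply 'power of sum': 4^3 + 3^3

Step 2 incorrectly applies a non-existent rule '(a+b)^n = a^n + b^n'. This is false in general. The correct expansion uses the binomial theorem. The actual value is (4 + 3)^3 = 7^3 = 343, not 91.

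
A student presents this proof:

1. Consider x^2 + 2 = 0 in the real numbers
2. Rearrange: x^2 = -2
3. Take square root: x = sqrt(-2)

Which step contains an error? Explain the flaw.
Step 3: Take square root: x = sqrt(-2)

Step 3 takes the square root of -2, which is negative. In the real number system, the square root of a negative number is undefined. The equation x^2 + 2 = 0 has no real solutions. Square roots of negative numbers only exist in the complex numbers.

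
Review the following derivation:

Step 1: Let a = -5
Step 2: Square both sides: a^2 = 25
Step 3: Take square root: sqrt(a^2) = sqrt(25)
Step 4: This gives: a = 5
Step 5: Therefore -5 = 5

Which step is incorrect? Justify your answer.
Step 4: This gives: a = 5

Step 4 incorrectly states that sqrt(a^2) = a. The correct identity is sqrt(a^2) = |a|. Since a = -5 < 0, we have sqrt(a^2) = |-5| = 5, not a = -5.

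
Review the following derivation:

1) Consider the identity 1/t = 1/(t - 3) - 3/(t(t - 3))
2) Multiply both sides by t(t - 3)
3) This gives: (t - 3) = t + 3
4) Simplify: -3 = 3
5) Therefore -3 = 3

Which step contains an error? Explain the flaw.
Step 3: This gives: (t - 3) = t + 3

Step 3 makes a sign error when clearing denominators. Multiplying -3/(t(t - 3)) by t(t - 3) gives -3, not +3. The correct result is (t - 3) = t - 3, which is trivially true, not (t - 3) = t + 3. (Step 1 is a valid identity: 1/(t - 3) - 3/(t(t - 3)) = (t - 3)/(t(t - 3)) = 1/t.)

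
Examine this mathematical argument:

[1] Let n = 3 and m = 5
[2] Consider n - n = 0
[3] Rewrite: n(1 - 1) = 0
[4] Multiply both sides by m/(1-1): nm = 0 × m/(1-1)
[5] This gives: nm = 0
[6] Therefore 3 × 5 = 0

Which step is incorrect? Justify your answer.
Step 4: Multiply both sides by m/(1-1): nm = 0 × m/(1-1)

Step 4 multiplies both sides by m/(1-1). However, 1-1 = 0, so this is multiplication by m/0, which is undefined. We cannot multiply by an undefined expression.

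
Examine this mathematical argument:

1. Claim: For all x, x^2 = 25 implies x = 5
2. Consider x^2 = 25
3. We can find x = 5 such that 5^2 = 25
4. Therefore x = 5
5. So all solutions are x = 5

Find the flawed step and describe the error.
Step 4: Therefore x = 5

Step 4 incorrectly concludes that x = 5 is the only solution. The proof shows that x = 5 is A solution (existence), but does not show it is the ONLY solution (uniqueness). In fact, x = -5 is also a solution since (-5)^2 = 25. Finding one solution doesn't prove there are no others.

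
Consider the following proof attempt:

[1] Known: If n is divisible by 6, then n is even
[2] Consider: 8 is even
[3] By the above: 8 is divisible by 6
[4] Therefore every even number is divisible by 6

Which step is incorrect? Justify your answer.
Step 3: By the above: 8 is divisible by 6

Step 3 commits the fallacy of affirming the consequent. The known fact 'divisible by 6 → even' does NOT imply 'even → divisible by 6'. That would be the converse, which is false. For example, 8 is even but 8 ÷ 6 = 1.33, which is not an integer.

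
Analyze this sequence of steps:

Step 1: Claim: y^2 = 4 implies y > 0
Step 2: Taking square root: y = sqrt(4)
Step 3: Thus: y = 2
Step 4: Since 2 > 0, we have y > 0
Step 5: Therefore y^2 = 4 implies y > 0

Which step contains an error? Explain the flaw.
Step 2: Taking square root: y = sqrt(4)

Step 2 takes the square root and assumes the positive root only. The equation y^2 = 4 actually has two solutions: y = 2 and y = -2. The proof silently assumes y > 0 without justification, then uses this assumption to conclude y > 0, which is circular. The counterexample y = -2 shows the claim is false.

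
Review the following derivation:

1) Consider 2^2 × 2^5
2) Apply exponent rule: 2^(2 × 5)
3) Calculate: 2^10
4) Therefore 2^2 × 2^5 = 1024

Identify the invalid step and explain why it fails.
Step 2: Apply exponent rule: 2^(2 × 5)

Step 2 incorrectly states that a^b × a^c = a^(b×c). The correct rule is a^b × a^c = a^(b+c). The actual value is 2^2 × 2^5 = 2^7 = 128, not 2^10 = 1024.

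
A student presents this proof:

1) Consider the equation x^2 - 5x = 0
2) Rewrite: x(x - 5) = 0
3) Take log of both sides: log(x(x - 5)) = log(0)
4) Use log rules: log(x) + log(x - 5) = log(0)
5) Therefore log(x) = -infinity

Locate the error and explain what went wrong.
Step 3: Take log of both sides: log(x(x - 5)) = log(0)

Step 3 takes the logarithm of both sides, resulting in log(0) on the right side. The logarithm is only defined for positive numbers; log(0) is undefined (approaches negative infinity). This operation is invalid.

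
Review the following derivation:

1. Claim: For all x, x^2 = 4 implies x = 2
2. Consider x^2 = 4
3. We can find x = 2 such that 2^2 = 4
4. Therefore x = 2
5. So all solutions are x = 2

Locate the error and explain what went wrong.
Step 4: Therefore x = 2

Step 4 incorrectly concludes that x = 2 is the only solution. The proof shows that x = 2 is A solution (existence), but does not show it is the ONLY solution (uniqueness). In fact, x = -2 is also a solution since (-2)^2 = 4. Finding one solution doesn't prove there are no others.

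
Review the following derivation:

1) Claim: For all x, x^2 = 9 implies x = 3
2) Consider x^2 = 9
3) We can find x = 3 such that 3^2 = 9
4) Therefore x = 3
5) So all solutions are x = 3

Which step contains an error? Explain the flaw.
Step 4: Therefore x = 3

Step 4 incorrectly concludes that x = 3 is the only solution. The proof shows that x = 3 is A solution (existence), but does not show it is the ONLY solution (uniqueness). In fact, x = -3 is also a solution since (-3)^2 = 9. Finding one solution doesn't prove there are no others.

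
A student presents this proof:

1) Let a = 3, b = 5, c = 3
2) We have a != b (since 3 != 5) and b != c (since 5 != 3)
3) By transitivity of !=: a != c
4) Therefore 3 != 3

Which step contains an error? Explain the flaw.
Step 3: By transitivity of !=: a != c

Step 3 incorrectly applies transitivity to the '!=' relation. Transitivity states: if a R b and b R c, then a R c. However, '!=' is not transitive. Counterexample: 3 != 5 and 5 != 3, but 3 = 3 (both equal 3). Transitivity holds for relations like <, <=, =, but not for !=.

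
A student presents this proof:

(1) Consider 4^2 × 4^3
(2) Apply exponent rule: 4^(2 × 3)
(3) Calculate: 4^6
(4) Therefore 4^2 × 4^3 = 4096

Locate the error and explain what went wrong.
Step 2: Apply exponent rule: 4^(2 × 3)

Step 2 incorrectly states that a^b × a^c = a^(b×c). The correct rule is a^b × a^c = a^(b+c). The actual value is 4^2 × 4^3 = 4^5 = 1024, not 4^6 = 4096.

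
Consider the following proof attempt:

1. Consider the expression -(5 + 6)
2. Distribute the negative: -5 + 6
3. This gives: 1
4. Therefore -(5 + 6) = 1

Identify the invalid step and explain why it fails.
Step 2: Distribute the negative: -5 + 6

Step 2 incorrectly distributes the negative sign. The correct distribution is -(5 + 6) = -5 - 6 = -11. The negative must be applied to both terms, not just the first. The error treats -(5 + 6) as -5 + 6, which equals 1 instead of -11.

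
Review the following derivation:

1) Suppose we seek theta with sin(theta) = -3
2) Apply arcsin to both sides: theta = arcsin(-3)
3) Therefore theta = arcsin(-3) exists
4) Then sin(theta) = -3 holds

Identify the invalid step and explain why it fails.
Step 2: Apply arcsin to both sides: theta = arcsin(-3)

Step 2 applies arcsin to -3. However, arcsin(x) is only defined for x in [-1, 1] because sin(theta) can only produce values in that range. Since |-3| > 1, arcsin(-3) is undefined. There is no angle whose sine equals -3.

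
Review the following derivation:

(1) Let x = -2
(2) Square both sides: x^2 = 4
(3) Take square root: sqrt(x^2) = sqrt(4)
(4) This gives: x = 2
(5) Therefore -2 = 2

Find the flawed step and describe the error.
Step 4: This gives: x = 2

Step 4 incorrectly states that sqrt(x^2) = x. The correct identity is sqrt(x^2) = |x|. Since x = -2 < 0, we have sqrt(x^2) = |-2| = 2, not x = -2.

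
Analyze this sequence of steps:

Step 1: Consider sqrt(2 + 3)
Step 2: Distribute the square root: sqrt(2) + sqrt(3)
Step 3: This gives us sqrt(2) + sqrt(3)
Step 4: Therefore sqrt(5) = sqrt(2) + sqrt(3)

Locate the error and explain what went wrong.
Step 2: Distribute the square root: sqrt(2) + sqrt(3)

Step 2 incorrectly 'distributes' the square root over addition. The square root function does not distribute: sqrt(a + b) ≠ sqrt(a) + sqrt(b). In fact, sqrt(2 + 3) = sqrt(5) ≈ 2.2361, while sqrt(2) + sqrt(3) ≈ 3.1463.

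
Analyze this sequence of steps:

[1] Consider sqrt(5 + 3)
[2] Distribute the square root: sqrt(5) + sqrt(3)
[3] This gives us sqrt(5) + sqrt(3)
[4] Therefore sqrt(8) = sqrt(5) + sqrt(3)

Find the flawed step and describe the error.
Step 2: Distribute the square root: sqrt(5) + sqrt(3)

Step 2 incorrectly 'distributes' the square root over addition. The square root function does not distribute: sqrt(a + b) ≠ sqrt(a) + sqrt(b). In fact, sqrt(5 + 3) = sqrt(8) ≈ 2.8284, while sqrt(5) + sqrt(3) ≈ 3.9681.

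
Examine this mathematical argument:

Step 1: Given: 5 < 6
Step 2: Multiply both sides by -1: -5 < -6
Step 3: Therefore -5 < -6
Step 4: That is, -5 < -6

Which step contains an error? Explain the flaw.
Step 2: Multiply both sides by -1: -5 < -6

Step 2 multiplies both sides by -1 but fails to reverse the inequality sign. When multiplying (or dividing) an inequality by a negative number, the direction must be reversed. Since 5 < 6, we should get -5 > -6, i.e., -5 > -6.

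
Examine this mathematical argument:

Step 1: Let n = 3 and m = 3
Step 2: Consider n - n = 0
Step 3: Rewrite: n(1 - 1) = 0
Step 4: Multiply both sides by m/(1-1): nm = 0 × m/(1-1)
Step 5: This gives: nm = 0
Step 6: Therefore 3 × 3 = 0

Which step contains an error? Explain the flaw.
Step 4: Multiply both sides by m/(1-1): nm = 0 × m/(1-1)

Step 4 multiplies both sides by m/(1-1). However, 1-1 = 0, so this is multiplication by m/0, which is undefined. We cannot multiply by an undefined expression.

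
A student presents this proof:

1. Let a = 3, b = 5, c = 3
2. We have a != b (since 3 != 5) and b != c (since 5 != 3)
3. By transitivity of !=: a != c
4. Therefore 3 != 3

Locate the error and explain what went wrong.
Step 3: By transitivity of !=: a != c

Step 3 incorrectly applies transitivity to the '!=' relation. Transitivity states: if a R b and b R c, then a R c. However, '!=' is not transitive. Counterexample: 3 != 5 and 5 != 3, but 3 = 3 (both equal 3). Transitivity holds for relations like <, <=, =, but not for !=.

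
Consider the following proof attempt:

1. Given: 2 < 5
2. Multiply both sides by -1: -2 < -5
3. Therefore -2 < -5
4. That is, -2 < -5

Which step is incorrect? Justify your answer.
Step 2: Multiply both sides by -1: -2 < -5

Step 2 multiplies both sides by -1 but fails to reverse the inequality sign. When multiplying (or dividing) an inequality by a negative number, the direction must be reversed. Since 2 < 5, we should get -2 > -5, i.e., -2 > -5.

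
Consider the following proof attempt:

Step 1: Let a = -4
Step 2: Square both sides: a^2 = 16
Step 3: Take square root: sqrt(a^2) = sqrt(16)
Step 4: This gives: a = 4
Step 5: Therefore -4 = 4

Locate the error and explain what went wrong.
Step 4: This gives: a = 4

Step 4 incorrectly states that sqrt(a^2) = a. The correct identity is sqrt(a^2) = |a|. Since a = -4 < 0, we have sqrt(a^2) = |-4| = 4, not a = -4.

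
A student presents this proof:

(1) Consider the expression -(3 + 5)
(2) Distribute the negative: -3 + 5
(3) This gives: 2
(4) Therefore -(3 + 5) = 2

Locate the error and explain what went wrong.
Step 2: Distribute the negative: -3 + 5

Step 2 incorrectly distributes the negative sign. The correct distribution is -(3 + 5) = -3 - 5 = -8. The negative must be applied to both terms, not just the first. The error treats -(3 + 5) as -3 + 5, which equals 2 instead of -8.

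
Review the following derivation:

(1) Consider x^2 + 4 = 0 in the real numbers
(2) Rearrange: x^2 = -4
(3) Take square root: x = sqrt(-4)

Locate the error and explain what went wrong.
Step 3: Take square root: x = sqrt(-4)

Step 3 takes the square root of -4, which is negative. In the real number system, the square root of a negative number is undefined. The equation x^2 + 4 = 0 has no real solutions. Square roots of negative numbers only exist in the complex numbers.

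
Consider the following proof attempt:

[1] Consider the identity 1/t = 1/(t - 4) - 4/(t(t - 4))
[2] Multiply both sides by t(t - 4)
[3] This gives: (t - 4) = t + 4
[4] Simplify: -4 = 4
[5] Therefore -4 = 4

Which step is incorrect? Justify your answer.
Step 3: This gives: (t - 4) = t + 4

Step 3 makes a sign error when clearing denominators. Multiplying -4/(t(t - 4)) by t(t - 4) gives -4, not +4. The correct result is (t - 4) = t - 4, which is trivially true, not (t - 4) = t + 4. (Step 1 is a valid identity: 1/(t - 4) - 4/(t(t - 4)) = (t - 4)/(t(t - 4)) = 1/t.)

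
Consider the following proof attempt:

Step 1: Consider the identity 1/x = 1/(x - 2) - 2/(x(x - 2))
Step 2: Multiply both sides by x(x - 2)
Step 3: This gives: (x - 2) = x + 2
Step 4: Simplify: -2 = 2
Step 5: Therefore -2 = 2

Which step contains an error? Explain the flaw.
Step 3: This gives: (x - 2) = x + 2

Step 3 makes a sign error when clearing denominators. Multiplying -2/(x(x - 2)) by x(x - 2) gives -2, not +2. The correct result is (x - 2) = x - 2, which is trivially true, not (x - 2) = x + 2. (Step 1 is a valid identity: 1/(x - 2) - 2/(x(x - 2)) = (x - 2)/(x(x - 2)) = 1/x.)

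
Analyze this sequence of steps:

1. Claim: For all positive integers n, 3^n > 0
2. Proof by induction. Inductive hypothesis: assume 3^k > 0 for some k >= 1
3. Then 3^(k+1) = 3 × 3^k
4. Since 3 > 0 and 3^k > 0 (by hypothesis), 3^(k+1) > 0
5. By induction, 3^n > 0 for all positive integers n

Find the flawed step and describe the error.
Step 5: By induction, 3^n > 0 for all positive integers n

Step 5 concludes the proof by induction, but no base case was ever established. A valid induction proof requires: (1) a base case proving 3^1 > 0, and (2) an inductive step showing IF 3^k > 0 THEN 3^(k+1) > 0. Steps 2-4 correctly establish the inductive step, but without the base case the conclusion in step 5 does not follow.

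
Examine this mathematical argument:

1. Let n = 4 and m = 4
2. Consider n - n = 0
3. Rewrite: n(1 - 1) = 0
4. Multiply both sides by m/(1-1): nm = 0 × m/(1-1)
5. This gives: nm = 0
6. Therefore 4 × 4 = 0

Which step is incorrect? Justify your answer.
Step 4: Multiply both sides by m/(1-1): nm = 0 × m/(1-1)

Step 4 multiplies both sides by m/(1-1). However, 1-1 = 0, so this is multiplication by m/0, which is undefined. We cannot multiply by an undefined expression.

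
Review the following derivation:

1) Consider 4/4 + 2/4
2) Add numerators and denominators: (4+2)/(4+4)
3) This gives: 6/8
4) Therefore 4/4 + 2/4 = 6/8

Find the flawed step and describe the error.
Step 2: Add numerators and denominators: (4+2)/(4+4)

Step 2 incorrectly adds fractions by separately adding numerators and denominators. This is wrong. The correct method requires a common denominator: 4/4 + 2/4 = (4×4 + 2×4)/(4×4) = 24/16 = 3/2. The method used gives 6/8, which is different.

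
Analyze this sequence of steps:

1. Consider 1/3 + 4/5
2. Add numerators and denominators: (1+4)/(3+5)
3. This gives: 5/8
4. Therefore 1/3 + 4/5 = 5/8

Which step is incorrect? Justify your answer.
Step 2: Add numerators and denominators: (1+4)/(3+5)

Step 2 incorrectly adds fractions by separately adding numerators and denominators. This is wrong. The correct method requires a common denominator: 1/3 + 4/5 = (1×5 + 4×3)/(3×5) = 17/15 = 17/15. The method used gives 5/8, which is different.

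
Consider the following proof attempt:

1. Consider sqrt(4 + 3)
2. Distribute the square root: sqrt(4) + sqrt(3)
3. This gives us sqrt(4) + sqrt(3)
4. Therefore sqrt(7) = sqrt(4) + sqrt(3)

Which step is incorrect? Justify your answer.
Step 2: Distribute the square root: sqrt(4) + sqrt(3)

Step 2 incorrectly 'distributes' the square root over addition. The square root function does not distribute: sqrt(a + b) ≠ sqrt(a) + sqrt(b). In fact, sqrt(4 + 3) = sqrt(7) ≈ 2.6458, while sqrt(4) + sqrt(3) ≈ 3.7321.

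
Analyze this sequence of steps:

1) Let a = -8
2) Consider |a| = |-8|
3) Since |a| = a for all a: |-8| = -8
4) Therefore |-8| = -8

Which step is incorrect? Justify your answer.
Step 3: Since |a| = a for all a: |-8| = -8

Step 3 incorrectly states that |a| = a for all a. The correct definition is |a| = a when a >= 0, and |a| = -a when a < 0. Since -8 < 0, we have |-8| = -(-8) = 8, not -8.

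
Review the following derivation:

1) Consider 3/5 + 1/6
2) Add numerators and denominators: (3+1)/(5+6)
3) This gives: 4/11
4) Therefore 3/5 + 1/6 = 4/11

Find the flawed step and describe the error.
Step 2: Add numerators and denominators: (3+1)/(5+6)

Step 2 incorrectly adds fractions by separately adding numerators and denominators. This is wrong. The correct method requires a common denominator: 3/5 + 1/6 = (3×6 + 1×5)/(5×6) = 23/30 = 23/30. The method used gives 4/11, which is different.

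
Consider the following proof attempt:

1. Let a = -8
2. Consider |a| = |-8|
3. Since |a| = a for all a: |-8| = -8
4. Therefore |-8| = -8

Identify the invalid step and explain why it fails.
Step 3: Since |a| = a for all a: |-8| = -8

Step 3 incorrectly states that |a| = a for all a. The correct definition is |a| = a when a >= 0, and |a| = -a when a < 0. Since -8 < 0, we have |-8| = -(-8) = 8, not -8.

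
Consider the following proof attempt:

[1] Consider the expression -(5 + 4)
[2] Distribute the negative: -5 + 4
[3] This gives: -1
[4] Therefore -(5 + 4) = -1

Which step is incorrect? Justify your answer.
Step 2: Distribute the negative: -5 + 4

Step 2 incorrectly distributes the negative sign. The correct distribution is -(5 + 4) = -5 - 4 = -9. The negative must be applied to both terms, not just the first. The error treats -(5 + 4) as -5 + 4, which equals -1 instead of -9.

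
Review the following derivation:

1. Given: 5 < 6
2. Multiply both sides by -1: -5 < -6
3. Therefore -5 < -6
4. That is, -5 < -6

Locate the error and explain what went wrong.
Step 2: Multiply both sides by -1: -5 < -6

Step 2 multiplies both sides by -1 but fails to reverse the inequality sign. When multiplying (or dividing) an inequality by a negative number, the direction must be reversed. Since 5 < 6, we should get -5 > -6, i.e., -5 > -6.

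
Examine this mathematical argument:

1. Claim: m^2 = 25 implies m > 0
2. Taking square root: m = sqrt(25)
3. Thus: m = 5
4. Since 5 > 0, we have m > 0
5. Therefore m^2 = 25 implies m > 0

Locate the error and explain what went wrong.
Step 2: Taking square root: m = sqrt(25)

Step 2 takes the square root and assumes the positive root only. The equation m^2 = 25 actually has two solutions: m = 5 and m = -5. The proof silently assumes m > 0 without justification, then uses this assumption to conclude m > 0, which is circular. The counterexample m = -5 shows the claim is false.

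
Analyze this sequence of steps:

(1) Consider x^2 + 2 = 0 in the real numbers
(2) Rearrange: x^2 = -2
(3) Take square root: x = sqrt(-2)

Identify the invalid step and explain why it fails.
Step 3: Take square root: x = sqrt(-2)

Step 3 takes the square root of -2, which is negative. In the real number system, the square root of a negative number is undefined. The equation x^2 + 2 = 0 has no real solutions. Square roots of negative numbers only exist in the complex numbers.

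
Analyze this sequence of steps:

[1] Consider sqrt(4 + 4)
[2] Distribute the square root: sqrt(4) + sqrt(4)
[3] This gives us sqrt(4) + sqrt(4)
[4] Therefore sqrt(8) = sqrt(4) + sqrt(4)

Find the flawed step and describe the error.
Step 2: Distribute the square root: sqrt(4) + sqrt(4)

Step 2 incorrectly 'distributes' the square root over addition. The square root function does not distribute: sqrt(a + b) ≠ sqrt(a) + sqrt(b). In fact, sqrt(4 + 4) = sqrt(8) ≈ 2.8284, while sqrt(4) + sqrt(4) ≈ 4.0000.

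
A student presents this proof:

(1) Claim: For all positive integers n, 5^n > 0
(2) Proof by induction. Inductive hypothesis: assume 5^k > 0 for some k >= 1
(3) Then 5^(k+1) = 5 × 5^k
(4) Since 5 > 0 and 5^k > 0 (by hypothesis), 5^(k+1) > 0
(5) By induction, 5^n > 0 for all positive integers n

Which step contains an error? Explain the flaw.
Step 5: By induction, 5^n > 0 for all positive integers n

Step 5 concludes the proof by induction, but no base case was ever established. A valid induction proof requires: (1) a base case proving 5^1 > 0, and (2) an inductive step showing IF 5^k > 0 THEN 5^(k+1) > 0. Steps 2-4 correctly establish the inductive step, but without the base case the conclusion in step 5 does not follow.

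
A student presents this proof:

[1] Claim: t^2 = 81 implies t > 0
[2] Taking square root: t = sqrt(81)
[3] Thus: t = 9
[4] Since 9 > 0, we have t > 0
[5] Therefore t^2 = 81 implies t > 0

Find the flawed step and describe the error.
Step 2: Taking square root: t = sqrt(81)

Step 2 takes the square root and assumes the positive root only. The equation t^2 = 81 actually has two solutions: t = 9 and t = -9. The proof silently assumes t > 0 without justification, then uses this assumption to conclude t > 0, which is circular. The counterexample t = -9 shows the claim is false.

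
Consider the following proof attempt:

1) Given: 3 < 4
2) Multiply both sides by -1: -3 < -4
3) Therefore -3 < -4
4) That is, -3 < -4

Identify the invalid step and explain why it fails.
Step 2: Multiply both sides by -1: -3 < -4

Step 2 multiplies both sides by -1 but fails to reverse the inequality sign. When multiplying (or dividing) an inequality by a negative number, the direction must be reversed. Since 3 < 4, we should get -3 > -4, i.e., -3 > -4.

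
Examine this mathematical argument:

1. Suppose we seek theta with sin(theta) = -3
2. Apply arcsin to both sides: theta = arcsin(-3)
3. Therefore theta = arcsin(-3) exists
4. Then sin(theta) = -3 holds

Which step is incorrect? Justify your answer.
Step 2: Apply arcsin to both sides: theta = arcsin(-3)

Step 2 applies arcsin to -3. However, arcsin(x) is only defined for x in [-1, 1] because sin(theta) can only produce values in that range. Since |-3| > 1, arcsin(-3) is undefined. There is no angle whose sine equals -3.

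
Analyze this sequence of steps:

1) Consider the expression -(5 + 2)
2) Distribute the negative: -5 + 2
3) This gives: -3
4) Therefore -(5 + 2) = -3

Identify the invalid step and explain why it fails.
Step 2: Distribute the negative: -5 + 2

Step 2 incorrectly distributes the negative sign. The correct distribution is -(5 + 2) = -5 - 2 = -7. The negative must be applied to both terms, not just the first. The error treats -(5 + 2) as -5 + 2, which equals -3 instead of -7.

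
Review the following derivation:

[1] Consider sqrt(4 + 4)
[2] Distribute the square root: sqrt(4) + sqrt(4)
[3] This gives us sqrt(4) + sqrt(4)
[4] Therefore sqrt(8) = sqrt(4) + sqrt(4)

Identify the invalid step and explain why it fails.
Step 2: Distribute the square root: sqrt(4) + sqrt(4)

Step 2 incorrectly 'distributes' the square root over addition. The square root function does not distribute: sqrt(a + b) ≠ sqrt(a) + sqrt(b). In fact, sqrt(4 + 4) = sqrt(8) ≈ 2.8284, while sqrt(4) + sqrt(4) ≈ 4.0000.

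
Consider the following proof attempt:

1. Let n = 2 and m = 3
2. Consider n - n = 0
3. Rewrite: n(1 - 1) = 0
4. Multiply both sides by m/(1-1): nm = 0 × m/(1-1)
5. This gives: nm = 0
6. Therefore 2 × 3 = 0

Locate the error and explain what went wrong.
Step 4: Multiply both sides by m/(1-1): nm = 0 × m/(1-1)

Step 4 multiplies both sides by m/(1-1). However, 1-1 = 0, so this is multiplication by m/0, which is undefined. We cannot multiply by an undefined expression.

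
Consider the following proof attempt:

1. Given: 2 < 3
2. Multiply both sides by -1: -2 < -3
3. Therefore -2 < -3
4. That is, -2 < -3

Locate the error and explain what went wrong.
Step 2: Multiply both sides by -1: -2 < -3

Step 2 multiplies both sides by -1 but fails to reverse the inequality sign. When multiplying (or dividing) an inequality by a negative number, the direction must be reversed. Since 2 < 3, we should get -2 > -3, i.e., -2 > -3.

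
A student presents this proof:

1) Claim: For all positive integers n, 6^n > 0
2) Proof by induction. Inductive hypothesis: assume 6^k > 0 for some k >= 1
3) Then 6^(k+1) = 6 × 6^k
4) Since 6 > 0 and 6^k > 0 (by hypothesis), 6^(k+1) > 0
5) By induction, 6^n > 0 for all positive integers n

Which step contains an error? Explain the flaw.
Step 5: By induction, 6^n > 0 for all positive integers n

Step 5 concludes the proof by induction, but no base case was ever established. A valid induction proof requires: (1) a base case proving 6^1 > 0, and (2) an inductive step showing IF 6^k > 0 THEN 6^(k+1) > 0. Steps 2-4 correctly establish the inductive step, but without the base case the conclusion in step 5 does not follow.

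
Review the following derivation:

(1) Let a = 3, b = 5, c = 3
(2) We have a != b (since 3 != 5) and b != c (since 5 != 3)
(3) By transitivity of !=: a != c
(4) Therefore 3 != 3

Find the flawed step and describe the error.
Step 3: By transitivity of !=: a != c

Step 3 incorrectly applies transitivity to the '!=' relation. Transitivity states: if a R b and b R c, then a R c. However, '!=' is not transitive. Counterexample: 3 != 5 and 5 != 3, but 3 = 3 (both equal 3). Transitivity holds for relations like <, <=, =, but not for !=.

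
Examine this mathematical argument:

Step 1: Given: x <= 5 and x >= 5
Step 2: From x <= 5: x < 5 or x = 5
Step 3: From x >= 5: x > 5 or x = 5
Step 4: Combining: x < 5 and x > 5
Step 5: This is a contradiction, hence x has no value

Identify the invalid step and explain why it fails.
Step 4: Combining: x < 5 and x > 5

Step 4 incorrectly combines the conditions. From x <= 5 and x >= 5, the intersection is x = 5. The error treats the 'or' cases as 'and' requirements. The correct conclusion is that x = 5 is the unique solution, not that no solution exists.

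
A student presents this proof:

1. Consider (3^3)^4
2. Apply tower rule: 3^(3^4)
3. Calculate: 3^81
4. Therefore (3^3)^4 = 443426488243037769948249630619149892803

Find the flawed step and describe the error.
Step 2: Apply tower rule: 3^(3^4)

Step 2 incorrectly states that (a^b)^c = a^(b^c). The correct rule is (a^b)^c = a^(b×c). The actual value is (3^3)^4 = 3^12 = 531441, not 3^81 = 443426488243037769948249630619149892803.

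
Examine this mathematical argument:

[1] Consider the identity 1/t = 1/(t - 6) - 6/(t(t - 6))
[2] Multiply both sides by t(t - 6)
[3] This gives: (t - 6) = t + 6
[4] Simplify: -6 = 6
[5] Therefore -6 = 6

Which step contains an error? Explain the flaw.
Step 3: This gives: (t - 6) = t + 6

Step 3 makes a sign error when clearing denominators. Multiplying -6/(t(t - 6)) by t(t - 6) gives -6, not +6. The correct result is (t - 6) = t - 6, which is trivially true, not (t - 6) = t + 6. (Step 1 is a valid identity: 1/(t - 6) - 6/(t(t - 6)) = (t - 6)/(t(t - 6)) = 1/t.)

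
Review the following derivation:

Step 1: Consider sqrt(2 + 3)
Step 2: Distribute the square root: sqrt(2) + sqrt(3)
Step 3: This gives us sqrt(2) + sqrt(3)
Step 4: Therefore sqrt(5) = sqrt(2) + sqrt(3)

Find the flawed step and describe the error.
Step 2: Distribute the square root: sqrt(2) + sqrt(3)

Step 2 incorrectly 'distributes' the square root over addition. The square root function does not distribute: sqrt(a + b) ≠ sqrt(a) + sqrt(b). In fact, sqrt(2 + 3) = sqrt(5) ≈ 2.2361, while sqrt(2) + sqrt(3) ≈ 3.1463.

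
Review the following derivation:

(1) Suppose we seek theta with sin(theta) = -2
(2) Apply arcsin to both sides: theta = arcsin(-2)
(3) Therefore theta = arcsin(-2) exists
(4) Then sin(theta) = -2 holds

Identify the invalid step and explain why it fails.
Step 2: Apply arcsin to both sides: theta = arcsin(-2)

Step 2 applies arcsin to -2. However, arcsin(x) is only defined for x in [-1, 1] because sin(theta) can only produce values in that range. Since |-2| > 1, arcsin(-2) is undefined. There is no angle whose sine equals -2.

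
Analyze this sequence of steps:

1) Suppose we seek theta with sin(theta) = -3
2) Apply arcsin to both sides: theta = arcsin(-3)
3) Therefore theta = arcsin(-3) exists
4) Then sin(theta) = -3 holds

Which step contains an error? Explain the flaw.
Step 2: Apply arcsin to both sides: theta = arcsin(-3)

Step 2 applies arcsin to -3. However, arcsin(x) is only defined for x in [-1, 1] because sin(theta) can only produce values in that range. Since |-3| > 1, arcsin(-3) is undefined. There is no angle whose sine equals -3.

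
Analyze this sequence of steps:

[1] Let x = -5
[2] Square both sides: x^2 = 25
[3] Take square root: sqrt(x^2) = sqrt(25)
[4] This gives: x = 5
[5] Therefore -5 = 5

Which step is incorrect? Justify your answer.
Step 4: This gives: x = 5

Step 4 incorrectly states that sqrt(x^2) = x. The correct identity is sqrt(x^2) = |x|. Since x = -5 < 0, we have sqrt(x^2) = |-5| = 5, not x = -5.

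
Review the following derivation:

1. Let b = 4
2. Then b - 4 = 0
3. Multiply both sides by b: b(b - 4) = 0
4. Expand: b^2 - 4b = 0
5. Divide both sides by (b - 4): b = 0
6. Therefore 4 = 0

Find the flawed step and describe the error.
Step 5: Divide both sides by (b - 4): b = 0

Step 5 divides both sides by (b - 4). However, since b = 4, we have (b - 4) = 0. Division by zero is undefined, making this step invalid.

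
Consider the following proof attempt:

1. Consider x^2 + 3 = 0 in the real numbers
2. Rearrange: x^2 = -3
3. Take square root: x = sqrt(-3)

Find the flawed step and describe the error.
Step 3: Take square root: x = sqrt(-3)

Step 3 takes the square root of -3, which is negative. In the real number system, the square root of a negative number is undefined. The equation x^2 + 3 = 0 has no real solutions. Square roots of negative numbers only exist in the complex numbers.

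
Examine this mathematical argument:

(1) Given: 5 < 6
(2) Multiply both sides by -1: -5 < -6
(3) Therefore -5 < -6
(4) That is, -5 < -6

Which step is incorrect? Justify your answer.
Step 2: Multiply both sides by -1: -5 < -6

Step 2 multiplies both sides by -1 but fails to reverse the inequality sign. When multiplying (or dividing) an inequality by a negative number, the direction must be reversed. Since 5 < 6, we should get -5 > -6, i.e., -5 > -6.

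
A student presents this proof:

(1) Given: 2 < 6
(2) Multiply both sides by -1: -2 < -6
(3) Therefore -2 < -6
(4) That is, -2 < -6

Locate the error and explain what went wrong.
Step 2: Multiply both sides by -1: -2 < -6

Step 2 multiplies both sides by -1 but fails to reverse the inequality sign. When multiplying (or dividing) an inequality by a negative number, the direction must be reversed. Since 2 < 6, we should get -2 > -6, i.e., -2 > -6.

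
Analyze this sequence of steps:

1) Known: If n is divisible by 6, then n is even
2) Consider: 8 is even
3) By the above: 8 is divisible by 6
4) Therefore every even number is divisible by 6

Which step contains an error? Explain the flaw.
Step 3: By the above: 8 is divisible by 6

Step 3 commits the fallacy of affirming the consequent. The known fact 'divisible by 6 → even' does NOT imply 'even → divisible by 6'. That would be the converse, which is false. For example, 8 is even but 8 ÷ 6 = 1.33, which is not an integer.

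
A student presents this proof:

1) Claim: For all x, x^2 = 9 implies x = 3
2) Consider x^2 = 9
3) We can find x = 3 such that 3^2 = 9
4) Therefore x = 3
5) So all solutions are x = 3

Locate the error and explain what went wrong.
Step 4: Therefore x = 3

Step 4 incorrectly concludes that x = 3 is the only solution. The proof shows that x = 3 is A solution (existence), but does not show it is the ONLY solution (uniqueness). In fact, x = -3 is also a solution since (-3)^2 = 9. Finding one solution doesn't prove there are no others.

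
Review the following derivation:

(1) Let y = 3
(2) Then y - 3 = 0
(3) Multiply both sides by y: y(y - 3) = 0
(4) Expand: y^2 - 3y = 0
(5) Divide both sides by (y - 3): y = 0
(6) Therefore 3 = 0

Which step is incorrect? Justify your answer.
Step 5: Divide both sides by (y - 3): y = 0

Step 5 divides both sides by (y - 3). However, since y = 3, we have (y - 3) = 0. Division by zero is undefined, making this step invalid.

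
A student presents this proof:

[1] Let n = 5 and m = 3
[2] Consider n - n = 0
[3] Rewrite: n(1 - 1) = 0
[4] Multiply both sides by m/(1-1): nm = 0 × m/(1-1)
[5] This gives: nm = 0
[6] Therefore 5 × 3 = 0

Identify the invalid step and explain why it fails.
Step 4: Multiply both sides by m/(1-1): nm = 0 × m/(1-1)

Step 4 multiplies both sides by m/(1-1). However, 1-1 = 0, so this is multiplication by m/0, which is undefined. We cannot multiply by an undefined expression.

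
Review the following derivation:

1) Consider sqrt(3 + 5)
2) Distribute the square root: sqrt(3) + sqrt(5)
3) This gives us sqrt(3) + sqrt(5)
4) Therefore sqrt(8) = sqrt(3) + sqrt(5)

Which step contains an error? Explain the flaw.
Step 2: Distribute the square root: sqrt(3) + sqrt(5)

Step 2 incorrectly 'distributes' the square root over addition. The square root function does not distribute: sqrt(a + b) ≠ sqrt(a) + sqrt(b). In fact, sqrt(3 + 5) = sqrt(8) ≈ 2.8284, while sqrt(3) + sqrt(5) ≈ 3.9681.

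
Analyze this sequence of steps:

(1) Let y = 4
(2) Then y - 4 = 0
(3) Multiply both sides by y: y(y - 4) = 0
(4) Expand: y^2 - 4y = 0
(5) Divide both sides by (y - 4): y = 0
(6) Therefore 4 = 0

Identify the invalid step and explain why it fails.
Step 5: Divide both sides by (y - 4): y = 0

Step 5 divides both sides by (y - 4). However, since y = 4, we have (y - 4) = 0. Division by zero is undefined, making this step invalid.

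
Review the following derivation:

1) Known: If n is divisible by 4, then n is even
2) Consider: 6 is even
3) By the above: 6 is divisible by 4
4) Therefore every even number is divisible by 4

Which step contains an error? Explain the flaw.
Step 3: By the above: 6 is divisible by 4

Step 3 commits the fallacy of affirming the consequent. The known fact 'divisible by 4 → even' does NOT imply 'even → divisible by 4'. That would be the converse, which is false. For example, 6 is even but 6 ÷ 4 = 1.50, which is not an integer.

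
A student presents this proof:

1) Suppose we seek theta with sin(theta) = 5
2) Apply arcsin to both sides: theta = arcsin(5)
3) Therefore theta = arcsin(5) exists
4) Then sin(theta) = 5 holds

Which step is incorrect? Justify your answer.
Step 2: Apply arcsin to both sides: theta = arcsin(5)

Step 2 applies arcsin to 5. However, arcsin(x) is only defined for x in [-1, 1] because sin(theta) can only produce values in that range. Since |5| > 1, arcsin(5) is undefined. There is no angle whose sine equals 5.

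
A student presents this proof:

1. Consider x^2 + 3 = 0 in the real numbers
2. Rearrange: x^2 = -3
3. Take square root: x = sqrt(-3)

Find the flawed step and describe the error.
Step 3: Take square root: x = sqrt(-3)

Step 3 takes the square root of -3, which is negative. In the real number system, the square root of a negative number is undefined. The equation x^2 + 3 = 0 has no real solutions. Square roots of negative numbers only exist in the complex numbers.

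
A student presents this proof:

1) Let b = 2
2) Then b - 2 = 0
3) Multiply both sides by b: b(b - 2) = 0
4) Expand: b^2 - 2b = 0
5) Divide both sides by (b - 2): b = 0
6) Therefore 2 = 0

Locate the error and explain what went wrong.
Step 5: Divide both sides by (b - 2): b = 0

Step 5 divides both sides by (b - 2). However, since b = 2, we have (b - 2) = 0. Division by zero is undefined, making this step invalid.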